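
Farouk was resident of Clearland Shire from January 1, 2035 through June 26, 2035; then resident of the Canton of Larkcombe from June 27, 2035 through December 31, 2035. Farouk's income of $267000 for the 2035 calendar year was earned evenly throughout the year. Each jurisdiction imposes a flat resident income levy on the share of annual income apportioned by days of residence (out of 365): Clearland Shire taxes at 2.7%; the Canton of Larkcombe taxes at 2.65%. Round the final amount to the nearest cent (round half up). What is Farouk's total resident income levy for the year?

$7140.24

Clearland Shire, January 1 – June 26, 2035: 177 days → $267000 × 2.7% × 177/365 = $3495.8712
The Canton of Larkcombe, June 27 – December 31, 2035: 188 days → $267000 × 2.65% × 188/365 = $3644.3671
Total = $7140.2384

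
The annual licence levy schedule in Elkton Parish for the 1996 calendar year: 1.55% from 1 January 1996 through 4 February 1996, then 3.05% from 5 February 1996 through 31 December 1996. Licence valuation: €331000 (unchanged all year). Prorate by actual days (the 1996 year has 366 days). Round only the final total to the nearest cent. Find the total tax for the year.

€9620.70

1 January – 4 February 1996: 35 days at 1.55% → €331000 × 1.55% × 35/366 = €490.6216
5 February – 31 December 1996: 331 days at 3.05% → €331000 × 3.05% × 331/366 = €9130.0833
Total = €9620.7049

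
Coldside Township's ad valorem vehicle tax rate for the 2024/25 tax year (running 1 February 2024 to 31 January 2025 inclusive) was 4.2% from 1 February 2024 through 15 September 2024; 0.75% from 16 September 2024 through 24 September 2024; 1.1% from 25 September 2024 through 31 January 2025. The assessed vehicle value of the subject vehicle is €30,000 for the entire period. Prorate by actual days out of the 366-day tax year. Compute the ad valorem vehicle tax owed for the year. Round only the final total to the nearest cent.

€906.76

1 February – 15 September 2024: 228 days at 4.2% → €30,000 × 4.2% × 228/366 = €784.9180
16 September – 24 September 2024: 9 days at 0.75% → €30,000 × 0.75% × 9/366 = €5.5328
25 September 2024 – 31 January 2025: 129 days at 1.1% → €30,000 × 1.1% × 129/366 = €116.3115
Total = €906.7623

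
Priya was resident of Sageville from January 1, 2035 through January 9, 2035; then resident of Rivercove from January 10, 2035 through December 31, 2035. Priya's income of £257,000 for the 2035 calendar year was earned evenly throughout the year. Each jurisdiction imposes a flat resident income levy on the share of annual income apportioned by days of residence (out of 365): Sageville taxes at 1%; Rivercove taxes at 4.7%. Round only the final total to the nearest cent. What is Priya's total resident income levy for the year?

£11,844.53

Sageville, January 1 – January 9, 2035: 9 days → £257,000 × 1% × 9/365 = £63.3699
Rivercove, January 10 – December 31, 2035: 356 days → £257,000 × 4.7% × 356/365 = £11,781.1616
Total = £11,844.5315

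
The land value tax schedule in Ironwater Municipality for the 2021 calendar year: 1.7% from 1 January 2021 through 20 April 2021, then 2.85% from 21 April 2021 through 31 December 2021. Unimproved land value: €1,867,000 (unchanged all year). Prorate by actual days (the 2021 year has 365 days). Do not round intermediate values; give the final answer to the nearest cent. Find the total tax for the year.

€46,738.94

1 January – 20 April 2021: 110 days at 1.7% → €1,867,000 × 1.7% × 110/365 = €9,565.1781
21 April – 31 December 2021: 255 days at 2.85% → €1,867,000 × 2.85% × 255/365 = €37,173.7603
Total = €46,738.9384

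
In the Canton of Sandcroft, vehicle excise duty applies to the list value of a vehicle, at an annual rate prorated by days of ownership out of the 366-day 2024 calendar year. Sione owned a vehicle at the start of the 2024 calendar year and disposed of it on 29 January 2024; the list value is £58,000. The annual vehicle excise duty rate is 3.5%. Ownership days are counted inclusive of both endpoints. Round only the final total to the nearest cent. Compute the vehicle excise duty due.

£160.85

Days held (1 January – 29 January 2024): 29 out of 366
Tax = £58,000 × 3.5% × 29/366 = £160.8470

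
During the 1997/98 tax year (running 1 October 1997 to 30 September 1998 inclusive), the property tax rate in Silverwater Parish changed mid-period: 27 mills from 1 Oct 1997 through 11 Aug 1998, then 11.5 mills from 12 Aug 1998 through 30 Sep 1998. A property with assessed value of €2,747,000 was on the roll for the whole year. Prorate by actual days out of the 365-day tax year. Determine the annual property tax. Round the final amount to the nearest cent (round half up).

€68,336.33

1 Oct 1997 – 11 Aug 1998: 315 days at 27 mills → €2,747,000 × 2.7% × 315/365 = €64,008.8630
12 Aug – 30 Sep 1998: 50 days at 11.5 mills → €2,747,000 × 1.15% × 50/365 = €4,327.4658
Total = €68,336.3288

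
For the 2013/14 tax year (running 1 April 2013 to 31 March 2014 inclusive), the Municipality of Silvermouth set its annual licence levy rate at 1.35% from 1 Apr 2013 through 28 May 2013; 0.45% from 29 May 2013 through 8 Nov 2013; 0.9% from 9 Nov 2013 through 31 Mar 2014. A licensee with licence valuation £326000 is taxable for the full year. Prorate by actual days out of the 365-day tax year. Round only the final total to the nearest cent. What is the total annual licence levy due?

1 Apr – 28 May 2013: 58 days at 1.35% → £326000 × 1.35% × 58/365 = £699.3370
29 May – 8 Nov 2013: 164 days at 0.45% → £326000 × 0.45% × 164/365 = £659.1452
9 Nov 2013 – 31 Mar 2014: 143 days at 0.9% → £326000 × 0.9% × 143/365 = £1149.4849
Total = £2507.9671

£2507.97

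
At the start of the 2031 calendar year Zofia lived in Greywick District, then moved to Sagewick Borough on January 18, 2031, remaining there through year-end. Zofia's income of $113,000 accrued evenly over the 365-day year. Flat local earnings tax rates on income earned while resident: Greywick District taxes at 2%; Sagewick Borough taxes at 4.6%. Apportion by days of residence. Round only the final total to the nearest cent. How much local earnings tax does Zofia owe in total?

Greywick District, January 1 – January 17, 2031: 17 days → $113,000 × 2% × 17/365 = $105.2603
Sagewick Borough, January 18 – December 31, 2031: 348 days → $113,000 × 4.6% × 348/365 = $4,955.9014
Total = $5,061.1616

$5,061.16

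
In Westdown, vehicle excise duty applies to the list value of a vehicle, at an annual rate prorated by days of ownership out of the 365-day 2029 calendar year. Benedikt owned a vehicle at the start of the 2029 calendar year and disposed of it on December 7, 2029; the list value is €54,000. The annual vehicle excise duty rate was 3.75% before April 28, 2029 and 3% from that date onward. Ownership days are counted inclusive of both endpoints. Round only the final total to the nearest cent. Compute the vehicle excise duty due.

€1,643.30

January 1 – April 27, 2029: 117 days at 3.75% → €54,000 × 3.75% × 117/365 = €649.1096
April 28 – December 7, 2029: 224 days at 3% → €54,000 × 3% × 224/365 = €994.1918
Total = €1,643.3014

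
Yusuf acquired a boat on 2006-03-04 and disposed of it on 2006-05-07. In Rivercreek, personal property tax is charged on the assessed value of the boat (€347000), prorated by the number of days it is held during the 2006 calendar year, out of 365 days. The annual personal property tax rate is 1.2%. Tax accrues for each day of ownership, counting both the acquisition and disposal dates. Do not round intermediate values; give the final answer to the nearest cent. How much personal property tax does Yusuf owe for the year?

Days held (2006-03-04 to 2006-05-07): 65 out of 365
Tax = €347000 × 1.2% × 65/365 = €741.5342

€741.53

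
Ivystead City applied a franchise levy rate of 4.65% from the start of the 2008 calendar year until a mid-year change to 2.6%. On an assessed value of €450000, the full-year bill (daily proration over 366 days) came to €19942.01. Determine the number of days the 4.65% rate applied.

Let d = days at the first rate; then 366 − d days at the second rate.
€450000 × [4.65%·d + 2.6%·(366−d)] / 366 = €19942.01
Solving gives d = 327, so the new rate took effect on 23 November 2008.

327 days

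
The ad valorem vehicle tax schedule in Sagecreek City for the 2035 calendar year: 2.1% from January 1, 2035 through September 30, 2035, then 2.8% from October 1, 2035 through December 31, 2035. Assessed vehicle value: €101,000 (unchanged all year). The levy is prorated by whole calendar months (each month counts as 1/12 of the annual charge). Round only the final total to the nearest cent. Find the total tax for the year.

January 1 – September 30, 2035: 9 months at 2.1% → €101,000 × 2.1% × 9/12 = €1,590.7500
October 1 – December 31, 2035: 3 months at 2.8% → €101,000 × 2.8% × 3/12 = €707.0000
Total = €2,297.7500

€2,297.75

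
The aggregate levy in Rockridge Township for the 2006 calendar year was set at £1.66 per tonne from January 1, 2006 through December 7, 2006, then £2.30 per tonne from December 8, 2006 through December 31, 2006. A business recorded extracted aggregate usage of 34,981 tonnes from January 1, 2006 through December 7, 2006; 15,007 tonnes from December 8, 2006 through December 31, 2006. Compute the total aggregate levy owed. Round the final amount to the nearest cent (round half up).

January 1 – December 7, 2006: 34,981 tonnes at £1.66/tonne → £58,068.46
December 8 – December 31, 2006: 15,007 tonnes at £2.30/tonne → £34,516.10

£92,584.56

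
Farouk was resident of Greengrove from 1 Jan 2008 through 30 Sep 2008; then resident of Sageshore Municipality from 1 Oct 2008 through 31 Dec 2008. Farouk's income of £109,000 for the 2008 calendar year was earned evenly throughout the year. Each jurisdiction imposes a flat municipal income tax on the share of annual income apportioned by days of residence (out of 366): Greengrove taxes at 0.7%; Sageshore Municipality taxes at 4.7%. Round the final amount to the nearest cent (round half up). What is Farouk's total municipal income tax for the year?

£1,858.96

Greengrove, 1 Jan – 30 Sep 2008: 274 days → £109,000 × 0.7% × 274/366 = £571.2077
Sageshore Municipality, 1 Oct – 31 Dec 2008: 92 days → £109,000 × 4.7% × 92/366 = £1,287.7486
Total = £1,858.9563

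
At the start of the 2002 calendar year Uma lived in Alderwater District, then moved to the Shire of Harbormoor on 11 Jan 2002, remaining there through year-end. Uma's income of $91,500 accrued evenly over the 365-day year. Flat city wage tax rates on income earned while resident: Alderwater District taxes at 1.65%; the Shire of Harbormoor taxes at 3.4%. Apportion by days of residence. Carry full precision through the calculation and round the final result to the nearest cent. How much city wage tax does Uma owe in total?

$3,067.13

Alderwater District, 1 Jan – 10 Jan 2002: 10 days → $91,500 × 1.65% × 10/365 = $41.3630
The Shire of Harbormoor, 11 Jan – 31 Dec 2002: 355 days → $91,500 × 3.4% × 355/365 = $3,025.7671
Total = $3,067.1301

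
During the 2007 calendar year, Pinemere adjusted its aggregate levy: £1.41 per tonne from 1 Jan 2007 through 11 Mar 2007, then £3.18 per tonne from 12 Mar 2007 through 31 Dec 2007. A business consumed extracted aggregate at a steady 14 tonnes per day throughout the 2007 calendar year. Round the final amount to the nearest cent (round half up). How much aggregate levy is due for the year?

1 Jan – 11 Mar 2007: 70 days × 14 tonnes/day = 980 tonnes at £1.41/tonne → £1,381.80
12 Mar – 31 Dec 2007: 295 days × 14 tonnes/day = 4,130 tonnes at £3.18/tonne → £13,133.40

£14,515.20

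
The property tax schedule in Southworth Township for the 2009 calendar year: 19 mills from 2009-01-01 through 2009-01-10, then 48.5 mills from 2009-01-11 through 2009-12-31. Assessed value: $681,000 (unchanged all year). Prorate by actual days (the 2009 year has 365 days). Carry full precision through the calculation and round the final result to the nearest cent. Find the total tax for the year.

2009-01-01 to 2009-01-10: 10 days at 19 mills → $681,000 × 1.9% × 10/365 = $354.4932
2009-01-11 to 2009-12-31: 355 days at 48.5 mills → $681,000 × 4.85% × 355/365 = $32,123.6096
Total = $32,478.1027

$32,478.10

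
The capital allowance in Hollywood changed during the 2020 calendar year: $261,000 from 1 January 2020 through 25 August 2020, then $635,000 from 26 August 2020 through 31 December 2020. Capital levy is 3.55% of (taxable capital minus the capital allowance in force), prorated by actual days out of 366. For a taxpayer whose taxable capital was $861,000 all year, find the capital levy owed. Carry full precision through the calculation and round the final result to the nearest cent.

$16,656.68

1 January – 25 August 2020: 238 days, exemption $261,000 → ($861,000 − $261,000) × 3.55% × 238/366 = $13,850.8197
26 August – 31 December 2020: 128 days, exemption $635,000 → ($861,000 − $635,000) × 3.55% × 128/366 = $2,805.8579
Total = $16,656.6776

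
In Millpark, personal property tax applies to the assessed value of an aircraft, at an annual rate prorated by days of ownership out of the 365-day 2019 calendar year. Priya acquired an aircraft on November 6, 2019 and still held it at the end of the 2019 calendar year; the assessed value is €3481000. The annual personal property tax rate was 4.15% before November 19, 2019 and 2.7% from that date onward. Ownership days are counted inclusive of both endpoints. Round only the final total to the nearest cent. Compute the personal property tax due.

€16217.65

November 6 – November 18, 2019: 13 days at 4.15% → €3481000 × 4.15% × 13/365 = €5145.2041
November 19 – December 31, 2019: 43 days at 2.7% → €3481000 × 2.7% × 43/365 = €11072.4411
Total = €16217.6452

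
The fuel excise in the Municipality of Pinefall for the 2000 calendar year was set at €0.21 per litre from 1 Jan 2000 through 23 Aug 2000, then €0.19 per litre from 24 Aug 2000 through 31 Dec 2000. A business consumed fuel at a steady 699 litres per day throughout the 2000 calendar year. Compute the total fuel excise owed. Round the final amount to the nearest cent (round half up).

1 Jan – 23 Aug 2000: 236 days × 699 litres/day = 164,964 litres at €0.21/litre → €34,642.44
24 Aug – 31 Dec 2000: 130 days × 699 litres/day = 90,870 litres at €0.19/litre → €17,265.30

€51,907.74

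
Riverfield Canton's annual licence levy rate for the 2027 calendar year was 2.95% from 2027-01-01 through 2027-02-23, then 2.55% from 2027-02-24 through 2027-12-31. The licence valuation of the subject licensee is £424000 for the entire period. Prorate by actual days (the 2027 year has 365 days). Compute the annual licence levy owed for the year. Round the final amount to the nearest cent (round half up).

£11062.92

2027-01-01 to 2027-02-23: 54 days at 2.95% → £424000 × 2.95% × 54/365 = £1850.4986
2027-02-24 to 2027-12-31: 311 days at 2.55% → £424000 × 2.55% × 311/365 = £9212.4164
Total = £11062.9151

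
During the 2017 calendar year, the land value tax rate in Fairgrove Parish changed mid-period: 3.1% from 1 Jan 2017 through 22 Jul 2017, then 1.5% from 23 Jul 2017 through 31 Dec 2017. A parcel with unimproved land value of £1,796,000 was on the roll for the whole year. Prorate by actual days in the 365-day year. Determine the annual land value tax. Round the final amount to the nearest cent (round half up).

1 Jan – 22 Jul 2017: 203 days at 3.1% → £1,796,000 × 3.1% × 203/365 = £30,965.0082
23 Jul – 31 Dec 2017: 162 days at 1.5% → £1,796,000 × 1.5% × 162/365 = £11,956.9315
Total = £42,921.9397

£42,921.94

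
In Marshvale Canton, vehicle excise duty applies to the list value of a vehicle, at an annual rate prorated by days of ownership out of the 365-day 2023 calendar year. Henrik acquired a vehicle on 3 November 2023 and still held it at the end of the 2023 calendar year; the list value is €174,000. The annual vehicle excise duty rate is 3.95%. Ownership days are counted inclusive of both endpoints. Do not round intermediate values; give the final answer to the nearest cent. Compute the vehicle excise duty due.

€1,110.98

Days held (3 November – 31 December 2023): 59 out of 365
Tax = €174,000 × 3.95% × 59/365 = €1,110.9781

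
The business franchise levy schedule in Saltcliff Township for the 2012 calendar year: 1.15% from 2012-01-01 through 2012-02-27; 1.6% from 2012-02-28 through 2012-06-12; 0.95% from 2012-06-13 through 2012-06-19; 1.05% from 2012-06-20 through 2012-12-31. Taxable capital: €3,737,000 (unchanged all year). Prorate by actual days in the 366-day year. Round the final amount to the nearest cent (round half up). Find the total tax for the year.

€45,711.88

2012-01-01 to 2012-02-27: 58 days at 1.15% → €3,737,000 × 1.15% × 58/366 = €6,810.3251
2012-02-28 to 2012-06-12: 106 days at 1.6% → €3,737,000 × 1.6% × 106/366 = €17,316.8087
2012-06-13 to 2012-06-19: 7 days at 0.95% → €3,737,000 × 0.95% × 7/366 = €678.9904
2012-06-20 to 2012-12-31: 195 days at 1.05% → €3,737,000 × 1.05% × 195/366 = €20,905.7582
Total = €45,711.8825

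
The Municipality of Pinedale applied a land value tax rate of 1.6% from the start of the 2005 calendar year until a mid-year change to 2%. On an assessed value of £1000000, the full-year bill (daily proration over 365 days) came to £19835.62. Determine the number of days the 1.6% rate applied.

15 days

Let d = days at the first rate; then 365 − d days at the second rate.
£1000000 × [1.6%·d + 2%·(365−d)] / 365 = £19835.62
Solving gives d = 15, so the new rate took effect on January 16, 2005.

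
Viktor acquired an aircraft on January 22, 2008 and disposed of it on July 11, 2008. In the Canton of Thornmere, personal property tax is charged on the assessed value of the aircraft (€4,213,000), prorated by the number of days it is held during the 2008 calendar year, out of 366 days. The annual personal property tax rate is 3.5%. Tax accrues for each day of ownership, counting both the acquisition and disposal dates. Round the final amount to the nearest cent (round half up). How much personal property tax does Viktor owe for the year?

Days held (January 22 – July 11, 2008): 172 out of 366
Tax = €4,213,000 × 3.5% × 172/366 = €69,295.7923

€69,295.79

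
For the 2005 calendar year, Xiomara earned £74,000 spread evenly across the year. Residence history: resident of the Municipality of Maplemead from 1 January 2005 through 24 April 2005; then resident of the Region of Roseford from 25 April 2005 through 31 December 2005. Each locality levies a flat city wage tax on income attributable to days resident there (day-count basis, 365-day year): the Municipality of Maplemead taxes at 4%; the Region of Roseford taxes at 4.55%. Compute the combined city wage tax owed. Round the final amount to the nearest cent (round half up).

The Municipality of Maplemead, 1 January – 24 April 2005: 114 days → £74,000 × 4% × 114/365 = £924.4932
The Region of Roseford, 25 April – 31 December 2005: 251 days → £74,000 × 4.55% × 251/365 = £2,315.3890
Total = £3,239.8822

£3,239.88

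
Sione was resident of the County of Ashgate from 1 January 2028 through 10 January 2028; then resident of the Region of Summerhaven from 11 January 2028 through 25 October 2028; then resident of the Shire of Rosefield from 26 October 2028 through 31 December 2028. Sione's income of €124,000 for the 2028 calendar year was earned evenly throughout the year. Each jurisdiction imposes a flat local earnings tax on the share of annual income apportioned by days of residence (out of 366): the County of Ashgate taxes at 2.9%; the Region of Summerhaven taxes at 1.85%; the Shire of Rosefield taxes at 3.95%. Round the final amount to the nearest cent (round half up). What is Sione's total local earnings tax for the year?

The County of Ashgate, 1 January – 10 January 2028: 10 days → €124,000 × 2.9% × 10/366 = €98.2514
The Region of Summerhaven, 11 January – 25 October 2028: 289 days → €124,000 × 1.85% × 289/366 = €1,811.3825
The Shire of Rosefield, 26 October – 31 December 2028: 67 days → €124,000 × 3.95% × 67/366 = €896.6284
Total = €2,806.2623

€2,806.26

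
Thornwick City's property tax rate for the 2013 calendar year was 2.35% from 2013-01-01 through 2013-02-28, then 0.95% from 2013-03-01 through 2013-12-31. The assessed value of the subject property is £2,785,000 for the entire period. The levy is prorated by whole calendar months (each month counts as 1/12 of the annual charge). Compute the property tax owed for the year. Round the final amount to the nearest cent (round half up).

£32,955.83

2013-01-01 to 2013-02-28: 2 months at 2.35% → £2,785,000 × 2.35% × 2/12 = £10,907.9167
2013-03-01 to 2013-12-31: 10 months at 0.95% → £2,785,000 × 0.95% × 10/12 = £22,047.9167
Total = £32,955.8333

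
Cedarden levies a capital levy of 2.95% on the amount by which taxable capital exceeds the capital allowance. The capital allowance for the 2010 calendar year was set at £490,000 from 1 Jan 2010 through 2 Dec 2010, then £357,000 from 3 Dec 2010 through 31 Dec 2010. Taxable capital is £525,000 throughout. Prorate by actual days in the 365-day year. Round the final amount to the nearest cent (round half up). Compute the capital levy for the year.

1 Jan – 2 Dec 2010: 336 days, exemption £490,000 → (£525,000 − £490,000) × 2.95% × 336/365 = £950.4658
3 Dec – 31 Dec 2010: 29 days, exemption £357,000 → (£525,000 − £357,000) × 2.95% × 29/365 = £393.7644
Total = £1,344.2301

£1,344.23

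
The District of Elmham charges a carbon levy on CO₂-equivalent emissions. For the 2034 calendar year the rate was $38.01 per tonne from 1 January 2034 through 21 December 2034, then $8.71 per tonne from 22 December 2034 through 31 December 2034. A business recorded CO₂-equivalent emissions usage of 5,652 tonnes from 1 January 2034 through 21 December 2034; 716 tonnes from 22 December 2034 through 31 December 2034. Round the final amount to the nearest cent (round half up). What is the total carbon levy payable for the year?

$221,068.88

1 January – 21 December 2034: 5,652 tonnes at $38.01/tonne → $214,832.52
22 December – 31 December 2034: 716 tonnes at $8.71/tonne → $6,236.36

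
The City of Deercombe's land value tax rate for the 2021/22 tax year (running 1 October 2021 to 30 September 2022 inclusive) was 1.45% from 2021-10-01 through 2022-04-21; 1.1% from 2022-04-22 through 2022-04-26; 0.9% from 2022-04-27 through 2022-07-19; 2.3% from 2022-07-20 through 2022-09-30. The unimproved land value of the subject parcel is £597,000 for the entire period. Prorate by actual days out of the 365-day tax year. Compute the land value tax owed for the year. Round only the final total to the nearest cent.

£8,887.12

2021-10-01 to 2022-04-21: 203 days at 1.45% → £597,000 × 1.45% × 203/365 = £4,814.4370
2022-04-22 to 2022-04-26: 5 days at 1.1% → £597,000 × 1.1% × 5/365 = £89.9589
2022-04-27 to 2022-07-19: 84 days at 0.9% → £597,000 × 0.9% × 84/365 = £1,236.5260
2022-07-20 to 2022-09-30: 73 days at 2.3% → £597,000 × 2.3% × 73/365 = £2,746.2000
Total = £8,887.1219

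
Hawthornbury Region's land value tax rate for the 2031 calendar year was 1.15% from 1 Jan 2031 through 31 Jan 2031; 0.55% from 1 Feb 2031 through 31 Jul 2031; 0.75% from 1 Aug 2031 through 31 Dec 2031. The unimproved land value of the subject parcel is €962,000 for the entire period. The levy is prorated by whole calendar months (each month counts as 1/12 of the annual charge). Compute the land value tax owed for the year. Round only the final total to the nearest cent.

€6,573.67

1 Jan – 31 Jan 2031: 1 month at 1.15% → €962,000 × 1.15% × 1/12 = €921.9167
1 Feb – 31 Jul 2031: 6 months at 0.55% → €962,000 × 0.55% × 6/12 = €2,645.5000
1 Aug – 31 Dec 2031: 5 months at 0.75% → €962,000 × 0.75% × 5/12 = €3,006.2500
Total = €6,573.6667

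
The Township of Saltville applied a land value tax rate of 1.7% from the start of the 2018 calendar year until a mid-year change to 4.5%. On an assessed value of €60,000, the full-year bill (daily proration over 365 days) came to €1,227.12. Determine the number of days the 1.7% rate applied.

320 days

Let d = days at the first rate; then 365 − d days at the second rate.
€60,000 × [1.7%·d + 4.5%·(365−d)] / 365 = €1,227.12
Solving gives d = 320, so the new rate took effect on 17 November 2018.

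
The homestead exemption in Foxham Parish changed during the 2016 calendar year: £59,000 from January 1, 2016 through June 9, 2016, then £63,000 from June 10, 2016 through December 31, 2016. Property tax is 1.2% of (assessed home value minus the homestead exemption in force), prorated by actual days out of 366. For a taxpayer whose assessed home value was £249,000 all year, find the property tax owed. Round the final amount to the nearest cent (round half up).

January 1 – June 9, 2016: 161 days, exemption £59,000 → (£249,000 − £59,000) × 1.2% × 161/366 = £1,002.9508
June 10 – December 31, 2016: 205 days, exemption £63,000 → (£249,000 − £63,000) × 1.2% × 205/366 = £1,250.1639
Total = £2,253.1148

£2,253.11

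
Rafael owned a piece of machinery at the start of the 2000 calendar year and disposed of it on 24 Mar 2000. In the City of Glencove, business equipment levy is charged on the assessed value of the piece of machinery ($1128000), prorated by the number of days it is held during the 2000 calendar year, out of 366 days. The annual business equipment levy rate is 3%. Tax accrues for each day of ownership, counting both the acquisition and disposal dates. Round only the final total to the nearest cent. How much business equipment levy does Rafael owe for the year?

Days held (1 Jan – 24 Mar 2000): 84 out of 366
Tax = $1128000 × 3% × 84/366 = $7766.5574

$7766.56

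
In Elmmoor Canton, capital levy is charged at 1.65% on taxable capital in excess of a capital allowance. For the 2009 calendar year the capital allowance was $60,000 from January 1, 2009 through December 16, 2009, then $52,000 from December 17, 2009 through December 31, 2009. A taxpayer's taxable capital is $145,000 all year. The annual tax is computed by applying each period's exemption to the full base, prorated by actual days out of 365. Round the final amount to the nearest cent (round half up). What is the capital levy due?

January 1 – December 16, 2009: 350 days, exemption $60,000 → ($145,000 − $60,000) × 1.65% × 350/365 = $1,344.8630
December 17 – December 31, 2009: 15 days, exemption $52,000 → ($145,000 − $52,000) × 1.65% × 15/365 = $63.0616
Total = $1,407.9247

$1,407.92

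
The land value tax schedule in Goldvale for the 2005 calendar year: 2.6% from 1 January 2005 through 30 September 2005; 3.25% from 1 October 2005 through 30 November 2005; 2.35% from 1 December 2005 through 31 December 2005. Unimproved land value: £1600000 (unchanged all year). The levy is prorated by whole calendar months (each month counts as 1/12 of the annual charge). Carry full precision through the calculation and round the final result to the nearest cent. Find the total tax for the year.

£43000.00

1 January – 30 September 2005: 9 months at 2.6% → £1600000 × 2.6% × 9/12 = £31200.0000
1 October – 30 November 2005: 2 months at 3.25% → £1600000 × 3.25% × 2/12 = £8666.6667
1 December – 31 December 2005: 1 month at 2.35% → £1600000 × 2.35% × 1/12 = £3133.3333
Total = £43000.0000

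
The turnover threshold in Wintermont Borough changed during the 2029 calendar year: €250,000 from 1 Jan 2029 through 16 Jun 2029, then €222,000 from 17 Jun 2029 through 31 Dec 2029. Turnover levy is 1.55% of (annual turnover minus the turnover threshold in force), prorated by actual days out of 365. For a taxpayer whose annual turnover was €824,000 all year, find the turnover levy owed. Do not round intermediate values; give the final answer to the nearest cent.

€9,132.43

1 Jan – 16 Jun 2029: 167 days, exemption €250,000 → (€824,000 − €250,000) × 1.55% × 167/365 = €4,070.6822
17 Jun – 31 Dec 2029: 198 days, exemption €222,000 → (€824,000 − €222,000) × 1.55% × 198/365 = €5,061.7479
Total = €9,132.4301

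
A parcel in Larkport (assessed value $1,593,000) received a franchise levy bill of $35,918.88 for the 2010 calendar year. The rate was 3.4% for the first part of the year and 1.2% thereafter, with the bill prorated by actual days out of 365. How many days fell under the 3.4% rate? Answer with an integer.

175 days

Let d = days at the first rate; then 365 − d days at the second rate.
$1,593,000 × [3.4%·d + 1.2%·(365−d)] / 365 = $35,918.88
Solving gives d = 175, so the new rate took effect on 25 Jun 2010.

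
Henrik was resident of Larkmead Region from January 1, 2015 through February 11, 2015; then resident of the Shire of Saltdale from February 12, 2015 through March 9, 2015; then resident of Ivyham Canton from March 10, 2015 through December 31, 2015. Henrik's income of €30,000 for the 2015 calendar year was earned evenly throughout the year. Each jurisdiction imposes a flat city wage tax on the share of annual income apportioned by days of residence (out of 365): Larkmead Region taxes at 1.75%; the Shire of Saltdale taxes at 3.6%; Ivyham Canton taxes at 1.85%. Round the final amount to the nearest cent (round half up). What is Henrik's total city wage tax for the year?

Larkmead Region, January 1 – February 11, 2015: 42 days → €30,000 × 1.75% × 42/365 = €60.4110
The Shire of Saltdale, February 12 – March 9, 2015: 26 days → €30,000 × 3.6% × 26/365 = €76.9315
Ivyham Canton, March 10 – December 31, 2015: 297 days → €30,000 × 1.85% × 297/365 = €451.6027
Total = €588.9452

€588.95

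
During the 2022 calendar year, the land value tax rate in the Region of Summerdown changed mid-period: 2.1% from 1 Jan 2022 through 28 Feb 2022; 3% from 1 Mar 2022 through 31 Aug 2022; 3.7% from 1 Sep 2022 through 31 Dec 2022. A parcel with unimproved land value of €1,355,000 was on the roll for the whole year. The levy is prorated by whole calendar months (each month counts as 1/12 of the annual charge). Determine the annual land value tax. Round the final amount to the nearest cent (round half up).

€41,779.17

1 Jan – 28 Feb 2022: 2 months at 2.1% → €1,355,000 × 2.1% × 2/12 = €4,742.5000
1 Mar – 31 Aug 2022: 6 months at 3% → €1,355,000 × 3% × 6/12 = €20,325.0000
1 Sep – 31 Dec 2022: 4 months at 3.7% → €1,355,000 × 3.7% × 4/12 = €16,711.6667
Total = €41,779.1667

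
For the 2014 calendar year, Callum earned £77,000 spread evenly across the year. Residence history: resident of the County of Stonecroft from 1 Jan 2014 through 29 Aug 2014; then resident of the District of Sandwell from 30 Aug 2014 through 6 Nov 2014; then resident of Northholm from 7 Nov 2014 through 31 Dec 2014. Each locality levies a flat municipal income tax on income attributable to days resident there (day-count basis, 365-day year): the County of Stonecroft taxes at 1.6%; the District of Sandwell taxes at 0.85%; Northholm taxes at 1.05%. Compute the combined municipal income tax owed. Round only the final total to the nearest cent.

The County of Stonecroft, 1 Jan – 29 Aug 2014: 241 days → £77,000 × 1.6% × 241/365 = £813.4575
The District of Sandwell, 30 Aug – 6 Nov 2014: 69 days → £77,000 × 0.85% × 69/365 = £123.7274
Northholm, 7 Nov – 31 Dec 2014: 55 days → £77,000 × 1.05% × 55/365 = £121.8288
Total = £1,059.0137

£1,059.01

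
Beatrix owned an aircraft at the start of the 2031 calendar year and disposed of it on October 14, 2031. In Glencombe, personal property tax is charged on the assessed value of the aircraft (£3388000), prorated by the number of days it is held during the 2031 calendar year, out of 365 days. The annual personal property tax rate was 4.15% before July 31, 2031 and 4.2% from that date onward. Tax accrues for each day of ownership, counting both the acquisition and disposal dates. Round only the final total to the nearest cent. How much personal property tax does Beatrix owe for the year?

£110908.27

January 1 – July 30, 2031: 211 days at 4.15% → £3388000 × 4.15% × 211/365 = £81279.5123
July 31 – October 14, 2031: 76 days at 4.2% → £3388000 × 4.2% × 76/365 = £29628.7562
Total = £110908.2685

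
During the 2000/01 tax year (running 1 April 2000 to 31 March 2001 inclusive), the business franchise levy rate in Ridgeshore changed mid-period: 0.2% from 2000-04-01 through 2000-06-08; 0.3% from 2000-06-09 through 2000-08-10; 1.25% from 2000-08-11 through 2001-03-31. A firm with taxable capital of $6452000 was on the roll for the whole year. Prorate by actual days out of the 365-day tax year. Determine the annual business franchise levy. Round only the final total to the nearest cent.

$57263.71

2000-04-01 to 2000-06-08: 69 days at 0.2% → $6452000 × 0.2% × 69/365 = $2439.3863
2000-06-09 to 2000-08-10: 63 days at 0.3% → $6452000 × 0.3% × 63/365 = $3340.8986
2000-08-11 to 2001-03-31: 233 days at 1.25% → $6452000 × 1.25% × 233/365 = $51483.4247
Total = $57263.7096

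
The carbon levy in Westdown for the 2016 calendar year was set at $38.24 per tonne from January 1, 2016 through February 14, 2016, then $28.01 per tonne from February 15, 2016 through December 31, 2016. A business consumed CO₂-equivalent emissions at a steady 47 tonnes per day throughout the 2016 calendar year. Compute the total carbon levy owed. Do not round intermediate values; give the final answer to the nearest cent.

January 1 – February 14, 2016: 45 days × 47 tonnes/day = 2,115 tonnes at $38.24/tonne → $80,877.60
February 15 – December 31, 2016: 321 days × 47 tonnes/day = 15,087 tonnes at $28.01/tonne → $422,586.87

$503,464.47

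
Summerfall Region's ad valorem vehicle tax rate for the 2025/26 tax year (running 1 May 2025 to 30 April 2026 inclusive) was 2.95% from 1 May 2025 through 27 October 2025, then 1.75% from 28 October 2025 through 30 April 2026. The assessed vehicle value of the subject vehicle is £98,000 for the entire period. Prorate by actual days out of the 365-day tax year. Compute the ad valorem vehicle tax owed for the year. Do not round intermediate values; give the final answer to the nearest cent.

£2,294.95

1 May – 27 October 2025: 180 days at 2.95% → £98,000 × 2.95% × 180/365 = £1,425.6986
28 October 2025 – 30 April 2026: 185 days at 1.75% → £98,000 × 1.75% × 185/365 = £869.2466
Total = £2,294.9452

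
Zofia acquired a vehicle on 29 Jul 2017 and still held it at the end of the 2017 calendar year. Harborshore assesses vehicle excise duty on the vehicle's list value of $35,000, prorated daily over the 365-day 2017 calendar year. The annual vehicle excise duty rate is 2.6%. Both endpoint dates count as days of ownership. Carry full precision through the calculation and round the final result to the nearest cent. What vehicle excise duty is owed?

$388.93

Days held (29 Jul – 31 Dec 2017): 156 out of 365
Tax = $35,000 × 2.6% × 156/365 = $388.9315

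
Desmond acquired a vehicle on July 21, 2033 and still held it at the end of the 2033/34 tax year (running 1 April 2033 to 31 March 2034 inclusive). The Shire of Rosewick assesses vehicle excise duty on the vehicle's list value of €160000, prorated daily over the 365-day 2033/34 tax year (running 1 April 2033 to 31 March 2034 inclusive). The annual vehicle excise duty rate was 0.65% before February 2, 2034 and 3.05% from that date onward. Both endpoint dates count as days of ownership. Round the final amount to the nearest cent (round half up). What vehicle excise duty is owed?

July 21, 2033 – February 1, 2034: 196 days at 0.65% → €160000 × 0.65% × 196/365 = €558.4658
February 2 – March 31, 2034: 58 days at 3.05% → €160000 × 3.05% × 58/365 = €775.4521
Total = €1333.9178

€1333.92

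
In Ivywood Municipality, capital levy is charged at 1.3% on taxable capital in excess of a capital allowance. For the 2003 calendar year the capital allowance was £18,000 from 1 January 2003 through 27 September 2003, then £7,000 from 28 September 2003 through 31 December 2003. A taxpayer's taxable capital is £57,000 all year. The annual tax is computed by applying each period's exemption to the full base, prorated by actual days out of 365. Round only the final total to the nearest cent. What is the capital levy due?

1 January – 27 September 2003: 270 days, exemption £18,000 → (£57,000 − £18,000) × 1.3% × 270/365 = £375.0411
28 September – 31 December 2003: 95 days, exemption £7,000 → (£57,000 − £7,000) × 1.3% × 95/365 = £169.1781
Total = £544.2192

£544.22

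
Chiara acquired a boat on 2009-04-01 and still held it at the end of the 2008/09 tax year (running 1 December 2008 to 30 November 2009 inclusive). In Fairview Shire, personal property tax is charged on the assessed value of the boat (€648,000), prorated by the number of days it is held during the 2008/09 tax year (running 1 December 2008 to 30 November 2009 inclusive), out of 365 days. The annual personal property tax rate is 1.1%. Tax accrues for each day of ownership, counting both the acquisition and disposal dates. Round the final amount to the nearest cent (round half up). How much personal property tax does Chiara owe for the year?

€4,765.02

Days held (2009-04-01 to 2009-11-30): 244 out of 365
Tax = €648,000 × 1.1% × 244/365 = €4,765.0192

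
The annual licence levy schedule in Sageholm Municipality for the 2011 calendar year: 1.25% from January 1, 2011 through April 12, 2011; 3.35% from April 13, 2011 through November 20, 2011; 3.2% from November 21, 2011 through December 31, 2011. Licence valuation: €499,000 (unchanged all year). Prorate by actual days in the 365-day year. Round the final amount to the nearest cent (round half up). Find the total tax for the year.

€13,704.04

January 1 – April 12, 2011: 102 days at 1.25% → €499,000 × 1.25% × 102/365 = €1,743.0822
April 13 – November 20, 2011: 222 days at 3.35% → €499,000 × 3.35% × 222/365 = €10,167.2959
November 21 – December 31, 2011: 41 days at 3.2% → €499,000 × 3.2% × 41/365 = €1,793.6658
Total = €13,704.0438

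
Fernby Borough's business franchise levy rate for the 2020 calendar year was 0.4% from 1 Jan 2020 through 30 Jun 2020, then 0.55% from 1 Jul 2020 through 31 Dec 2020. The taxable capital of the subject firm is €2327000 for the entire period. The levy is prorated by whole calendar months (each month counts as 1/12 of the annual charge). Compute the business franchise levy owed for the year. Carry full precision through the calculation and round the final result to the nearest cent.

€11053.25

1 Jan – 30 Jun 2020: 6 months at 0.4% → €2327000 × 0.4% × 6/12 = €4654.0000
1 Jul – 31 Dec 2020: 6 months at 0.55% → €2327000 × 0.55% × 6/12 = €6399.2500
Total = €11053.2500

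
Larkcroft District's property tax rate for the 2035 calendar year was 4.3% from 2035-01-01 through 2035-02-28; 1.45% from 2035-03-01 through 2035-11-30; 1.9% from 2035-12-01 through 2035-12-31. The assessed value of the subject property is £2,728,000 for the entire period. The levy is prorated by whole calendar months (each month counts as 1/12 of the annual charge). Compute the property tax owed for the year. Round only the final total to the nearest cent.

2035-01-01 to 2035-02-28: 2 months at 4.3% → £2,728,000 × 4.3% × 2/12 = £19,550.6667
2035-03-01 to 2035-11-30: 9 months at 1.45% → £2,728,000 × 1.45% × 9/12 = £29,667.0000
2035-12-01 to 2035-12-31: 1 month at 1.9% → £2,728,000 × 1.9% × 1/12 = £4,319.3333
Total = £53,537.0000

£53,537.00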